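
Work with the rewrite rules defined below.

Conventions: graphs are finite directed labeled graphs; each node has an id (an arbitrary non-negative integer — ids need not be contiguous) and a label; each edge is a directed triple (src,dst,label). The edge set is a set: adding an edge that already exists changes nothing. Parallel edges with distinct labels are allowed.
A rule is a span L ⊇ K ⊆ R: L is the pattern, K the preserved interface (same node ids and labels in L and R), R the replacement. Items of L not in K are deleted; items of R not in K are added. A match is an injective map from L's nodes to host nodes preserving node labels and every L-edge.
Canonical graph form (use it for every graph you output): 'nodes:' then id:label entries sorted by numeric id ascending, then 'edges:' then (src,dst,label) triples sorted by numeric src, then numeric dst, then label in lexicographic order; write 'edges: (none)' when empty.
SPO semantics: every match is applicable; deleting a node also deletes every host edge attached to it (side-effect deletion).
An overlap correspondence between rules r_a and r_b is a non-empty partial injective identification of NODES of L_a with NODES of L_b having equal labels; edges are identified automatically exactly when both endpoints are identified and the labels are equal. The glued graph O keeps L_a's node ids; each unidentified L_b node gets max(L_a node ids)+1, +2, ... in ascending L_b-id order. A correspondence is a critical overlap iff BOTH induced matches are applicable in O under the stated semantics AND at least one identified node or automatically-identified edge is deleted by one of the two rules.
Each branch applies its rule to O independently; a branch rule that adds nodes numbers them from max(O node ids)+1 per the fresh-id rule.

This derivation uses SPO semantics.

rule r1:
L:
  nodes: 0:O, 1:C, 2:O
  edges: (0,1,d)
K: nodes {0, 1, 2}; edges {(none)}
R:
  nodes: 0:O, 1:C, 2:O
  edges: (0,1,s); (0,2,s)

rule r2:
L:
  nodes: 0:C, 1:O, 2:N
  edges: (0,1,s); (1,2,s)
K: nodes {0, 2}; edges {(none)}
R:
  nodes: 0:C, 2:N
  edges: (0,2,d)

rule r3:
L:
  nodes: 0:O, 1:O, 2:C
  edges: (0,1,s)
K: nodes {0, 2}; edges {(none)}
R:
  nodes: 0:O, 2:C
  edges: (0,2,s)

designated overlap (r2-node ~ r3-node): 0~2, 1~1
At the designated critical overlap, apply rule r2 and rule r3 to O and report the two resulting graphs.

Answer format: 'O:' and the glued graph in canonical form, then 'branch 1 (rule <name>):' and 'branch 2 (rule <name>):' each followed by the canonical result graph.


O:
nodes: 0:C, 1:O, 2:N, 3:O
edges: (0,1,s); (1,2,s); (3,1,s)
branch 1 (rule r2):
nodes: 0:C, 2:N, 3:O
edges: (0,2,d)
branch 2 (rule r3):
nodes: 0:C, 2:N, 3:O
edges: (3,0,s)


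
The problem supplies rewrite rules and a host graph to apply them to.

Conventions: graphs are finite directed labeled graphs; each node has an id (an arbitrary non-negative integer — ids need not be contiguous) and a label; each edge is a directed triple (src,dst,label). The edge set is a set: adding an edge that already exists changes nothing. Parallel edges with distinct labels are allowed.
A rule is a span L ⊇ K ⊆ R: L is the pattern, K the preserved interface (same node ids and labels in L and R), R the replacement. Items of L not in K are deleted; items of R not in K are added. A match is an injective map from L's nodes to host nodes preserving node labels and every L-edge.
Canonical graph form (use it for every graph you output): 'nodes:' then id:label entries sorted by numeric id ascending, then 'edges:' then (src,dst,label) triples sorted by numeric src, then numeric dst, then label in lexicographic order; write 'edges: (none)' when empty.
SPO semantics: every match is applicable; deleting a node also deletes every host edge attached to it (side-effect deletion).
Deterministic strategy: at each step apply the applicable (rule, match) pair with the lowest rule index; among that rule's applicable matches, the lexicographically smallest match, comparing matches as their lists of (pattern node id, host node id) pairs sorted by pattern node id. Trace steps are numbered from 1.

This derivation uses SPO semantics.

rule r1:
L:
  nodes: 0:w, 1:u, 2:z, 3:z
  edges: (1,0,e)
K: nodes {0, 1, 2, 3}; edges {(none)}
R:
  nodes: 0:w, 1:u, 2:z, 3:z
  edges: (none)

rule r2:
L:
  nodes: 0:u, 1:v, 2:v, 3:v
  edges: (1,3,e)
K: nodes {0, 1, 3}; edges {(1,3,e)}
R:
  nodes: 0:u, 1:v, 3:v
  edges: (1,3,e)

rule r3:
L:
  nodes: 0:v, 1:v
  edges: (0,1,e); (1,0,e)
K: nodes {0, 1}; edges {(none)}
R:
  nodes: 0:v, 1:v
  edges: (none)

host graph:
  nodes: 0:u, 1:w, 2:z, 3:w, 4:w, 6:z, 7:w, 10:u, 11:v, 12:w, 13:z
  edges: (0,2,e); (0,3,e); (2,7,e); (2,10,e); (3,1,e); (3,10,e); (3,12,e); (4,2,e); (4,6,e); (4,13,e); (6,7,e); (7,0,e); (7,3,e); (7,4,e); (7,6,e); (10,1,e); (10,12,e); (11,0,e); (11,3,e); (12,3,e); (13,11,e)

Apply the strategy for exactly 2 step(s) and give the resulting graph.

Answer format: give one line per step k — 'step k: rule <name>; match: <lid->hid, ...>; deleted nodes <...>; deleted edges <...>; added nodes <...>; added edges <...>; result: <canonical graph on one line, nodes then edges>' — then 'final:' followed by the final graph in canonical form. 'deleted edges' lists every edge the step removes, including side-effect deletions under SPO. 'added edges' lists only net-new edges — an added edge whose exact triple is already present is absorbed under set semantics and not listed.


step 1: rule r1; match: 0->1, 1->10, 2->2, 3->6; deleted nodes (none); deleted edges (10,1,e); added nodes (none); added edges (none); result: nodes: 0:u, 1:w, 2:z, 3:w, 4:w, 6:z, 7:w, 10:u, 11:v, 12:w, 13:z edges: (0,2,e); (0,3,e); (2,7,e); (2,10,e); (3,1,e); (3,10,e); (3,12,e); (4,2,e); (4,6,e); (4,13,e); (6,7,e); (7,0,e); (7,3,e); (7,4,e); (7,6,e); (10,12,e); (11,0,e); (11,3,e); (12,3,e); (13,11,e)
step 2: rule r1; match: 0->3, 1->0, 2->2, 3->6; deleted nodes (none); deleted edges (0,3,e); added nodes (none); added edges (none); result: nodes: 0:u, 1:w, 2:z, 3:w, 4:w, 6:z, 7:w, 10:u, 11:v, 12:w, 13:z edges: (0,2,e); (2,7,e); (2,10,e); (3,1,e); (3,10,e); (3,12,e); (4,2,e); (4,6,e); (4,13,e); (6,7,e); (7,0,e); (7,3,e); (7,4,e); (7,6,e); (10,12,e); (11,0,e); (11,3,e); (12,3,e); (13,11,e)
final:
nodes: 0:u, 1:w, 2:z, 3:w, 4:w, 6:z, 7:w, 10:u, 11:v, 12:w, 13:z
edges: (0,2,e); (2,7,e); (2,10,e); (3,1,e); (3,10,e); (3,12,e); (4,2,e); (4,6,e); (4,13,e); (6,7,e); (7,0,e); (7,3,e); (7,4,e); (7,6,e); (10,12,e); (11,0,e); (11,3,e); (12,3,e); (13,11,e)


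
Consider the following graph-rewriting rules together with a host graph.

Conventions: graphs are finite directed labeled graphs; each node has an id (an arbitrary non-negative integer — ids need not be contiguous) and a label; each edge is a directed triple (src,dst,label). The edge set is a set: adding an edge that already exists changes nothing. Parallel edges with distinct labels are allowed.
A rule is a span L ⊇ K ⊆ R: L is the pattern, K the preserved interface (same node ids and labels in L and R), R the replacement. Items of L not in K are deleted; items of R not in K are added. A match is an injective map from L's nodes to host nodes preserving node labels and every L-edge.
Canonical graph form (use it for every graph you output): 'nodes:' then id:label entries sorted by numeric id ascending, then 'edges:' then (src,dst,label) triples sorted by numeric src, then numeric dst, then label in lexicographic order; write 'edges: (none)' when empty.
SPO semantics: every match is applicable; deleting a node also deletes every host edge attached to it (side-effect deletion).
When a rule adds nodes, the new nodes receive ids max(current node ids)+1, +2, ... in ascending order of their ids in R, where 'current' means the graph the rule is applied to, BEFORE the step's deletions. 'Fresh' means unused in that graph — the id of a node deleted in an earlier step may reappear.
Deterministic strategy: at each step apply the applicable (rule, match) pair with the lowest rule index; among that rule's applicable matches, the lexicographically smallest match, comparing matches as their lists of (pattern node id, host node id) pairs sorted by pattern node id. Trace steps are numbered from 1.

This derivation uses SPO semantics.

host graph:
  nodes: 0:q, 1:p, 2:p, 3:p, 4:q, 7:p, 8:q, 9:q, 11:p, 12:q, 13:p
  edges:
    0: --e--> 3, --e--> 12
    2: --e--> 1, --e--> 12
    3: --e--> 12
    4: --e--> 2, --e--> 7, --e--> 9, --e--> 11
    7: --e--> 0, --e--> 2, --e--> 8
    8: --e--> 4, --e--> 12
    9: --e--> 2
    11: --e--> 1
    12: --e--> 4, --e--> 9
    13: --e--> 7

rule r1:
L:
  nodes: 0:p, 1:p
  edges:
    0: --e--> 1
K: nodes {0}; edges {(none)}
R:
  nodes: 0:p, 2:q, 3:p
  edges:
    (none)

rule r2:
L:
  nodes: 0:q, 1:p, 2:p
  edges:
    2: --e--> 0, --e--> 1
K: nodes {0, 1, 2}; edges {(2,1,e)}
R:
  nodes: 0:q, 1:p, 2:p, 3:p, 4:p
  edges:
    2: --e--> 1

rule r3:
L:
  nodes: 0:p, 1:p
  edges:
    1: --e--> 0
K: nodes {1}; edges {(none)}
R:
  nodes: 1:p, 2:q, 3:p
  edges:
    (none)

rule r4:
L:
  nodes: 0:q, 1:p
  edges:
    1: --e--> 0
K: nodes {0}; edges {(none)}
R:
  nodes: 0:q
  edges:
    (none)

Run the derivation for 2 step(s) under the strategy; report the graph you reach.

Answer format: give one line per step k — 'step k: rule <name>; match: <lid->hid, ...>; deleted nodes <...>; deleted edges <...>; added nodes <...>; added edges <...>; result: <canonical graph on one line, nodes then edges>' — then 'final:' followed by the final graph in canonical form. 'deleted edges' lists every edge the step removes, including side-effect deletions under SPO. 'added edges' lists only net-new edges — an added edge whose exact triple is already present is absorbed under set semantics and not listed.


step 1: rule r1; match: 0->2, 1->1; deleted nodes 1; deleted edges (2,1,e); (11,1,e); added nodes 14, 15; added edges (none); result: nodes: 0:q, 2:p, 3:p, 4:q, 7:p, 8:q, 9:q, 11:p, 12:q, 13:p, 14:q, 15:p edges: (0,3,e); (0,12,e); (2,12,e); (3,12,e); (4,2,e); (4,7,e); (4,9,e); (4,11,e); (7,0,e); (7,2,e); (7,8,e); (8,4,e); (8,12,e); (9,2,e); (12,4,e); (12,9,e); (13,7,e)
step 2: rule r1; match: 0->7, 1->2; deleted nodes 2; deleted edges (2,12,e); (4,2,e); (7,2,e); (9,2,e); added nodes 16, 17; added edges (none); result: nodes: 0:q, 3:p, 4:q, 7:p, 8:q, 9:q, 11:p, 12:q, 13:p, 14:q, 15:p, 16:q, 17:p edges: (0,3,e); (0,12,e); (3,12,e); (4,7,e); (4,9,e); (4,11,e); (7,0,e); (7,8,e); (8,4,e); (8,12,e); (12,4,e); (12,9,e); (13,7,e)
final:
nodes: 0:q, 3:p, 4:q, 7:p, 8:q, 9:q, 11:p, 12:q, 13:p, 14:q, 15:p, 16:q, 17:p
edges: (0,3,e); (0,12,e); (3,12,e); (4,7,e); (4,9,e); (4,11,e); (7,0,e); (7,8,e); (8,4,e); (8,12,e); (12,4,e); (12,9,e); (13,7,e)


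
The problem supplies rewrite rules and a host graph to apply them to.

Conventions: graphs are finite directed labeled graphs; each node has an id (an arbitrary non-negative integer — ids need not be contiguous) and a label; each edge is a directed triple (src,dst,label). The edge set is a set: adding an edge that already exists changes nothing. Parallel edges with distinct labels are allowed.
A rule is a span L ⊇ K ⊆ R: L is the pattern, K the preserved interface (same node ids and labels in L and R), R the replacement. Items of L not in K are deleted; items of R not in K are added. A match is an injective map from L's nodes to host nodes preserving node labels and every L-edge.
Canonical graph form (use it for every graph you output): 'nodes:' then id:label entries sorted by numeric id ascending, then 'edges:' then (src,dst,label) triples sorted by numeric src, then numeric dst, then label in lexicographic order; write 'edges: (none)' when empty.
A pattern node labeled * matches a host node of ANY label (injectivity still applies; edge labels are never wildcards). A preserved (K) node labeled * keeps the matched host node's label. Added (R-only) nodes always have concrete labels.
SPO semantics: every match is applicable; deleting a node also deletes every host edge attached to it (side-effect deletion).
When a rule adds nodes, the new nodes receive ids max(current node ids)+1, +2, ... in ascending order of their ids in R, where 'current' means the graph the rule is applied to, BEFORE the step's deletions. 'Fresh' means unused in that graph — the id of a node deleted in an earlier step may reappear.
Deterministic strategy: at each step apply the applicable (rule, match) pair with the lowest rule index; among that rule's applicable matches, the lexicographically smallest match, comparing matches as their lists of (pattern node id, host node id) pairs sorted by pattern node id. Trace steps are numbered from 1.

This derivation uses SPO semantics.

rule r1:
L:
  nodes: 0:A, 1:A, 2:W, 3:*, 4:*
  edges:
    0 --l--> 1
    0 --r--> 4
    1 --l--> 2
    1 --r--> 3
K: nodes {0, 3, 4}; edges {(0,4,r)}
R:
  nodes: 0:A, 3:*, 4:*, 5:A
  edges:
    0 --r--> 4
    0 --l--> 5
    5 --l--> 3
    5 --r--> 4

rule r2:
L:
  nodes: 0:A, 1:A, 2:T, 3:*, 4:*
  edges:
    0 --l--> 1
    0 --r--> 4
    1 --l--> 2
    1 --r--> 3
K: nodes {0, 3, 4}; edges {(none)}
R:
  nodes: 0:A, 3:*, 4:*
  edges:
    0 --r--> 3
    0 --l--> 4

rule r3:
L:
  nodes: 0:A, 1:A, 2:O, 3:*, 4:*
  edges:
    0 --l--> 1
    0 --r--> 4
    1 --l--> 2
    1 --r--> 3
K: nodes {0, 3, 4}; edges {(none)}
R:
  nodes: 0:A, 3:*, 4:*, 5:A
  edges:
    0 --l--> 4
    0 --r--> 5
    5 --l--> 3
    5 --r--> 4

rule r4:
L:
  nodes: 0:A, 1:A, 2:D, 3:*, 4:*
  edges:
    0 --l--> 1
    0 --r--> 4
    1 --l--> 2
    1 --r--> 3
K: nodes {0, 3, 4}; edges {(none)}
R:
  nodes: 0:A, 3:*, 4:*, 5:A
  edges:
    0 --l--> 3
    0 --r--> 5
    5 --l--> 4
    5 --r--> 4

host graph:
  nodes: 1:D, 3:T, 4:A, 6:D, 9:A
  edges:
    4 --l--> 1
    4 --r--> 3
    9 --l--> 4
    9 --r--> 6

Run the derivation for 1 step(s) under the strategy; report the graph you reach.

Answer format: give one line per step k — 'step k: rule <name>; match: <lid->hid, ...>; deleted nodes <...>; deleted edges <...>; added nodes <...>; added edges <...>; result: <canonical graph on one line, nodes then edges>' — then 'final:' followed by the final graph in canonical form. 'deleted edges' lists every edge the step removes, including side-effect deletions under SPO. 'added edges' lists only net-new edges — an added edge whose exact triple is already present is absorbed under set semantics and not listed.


step 1: rule r4; match: 0->9, 1->4, 2->1, 3->3, 4->6; deleted nodes 1, 4; deleted edges (4,1,l); (4,3,r); (9,4,l); (9,6,r); added nodes 10; added edges (9,3,l); (9,10,r); (10,6,l); (10,6,r); result: nodes: 3:T, 6:D, 9:A, 10:A edges: (9,3,l); (9,10,r); (10,6,l); (10,6,r)
final:
nodes: 3:T, 6:D, 9:A, 10:A
edges: (9,3,l); (9,10,r); (10,6,l); (10,6,r)


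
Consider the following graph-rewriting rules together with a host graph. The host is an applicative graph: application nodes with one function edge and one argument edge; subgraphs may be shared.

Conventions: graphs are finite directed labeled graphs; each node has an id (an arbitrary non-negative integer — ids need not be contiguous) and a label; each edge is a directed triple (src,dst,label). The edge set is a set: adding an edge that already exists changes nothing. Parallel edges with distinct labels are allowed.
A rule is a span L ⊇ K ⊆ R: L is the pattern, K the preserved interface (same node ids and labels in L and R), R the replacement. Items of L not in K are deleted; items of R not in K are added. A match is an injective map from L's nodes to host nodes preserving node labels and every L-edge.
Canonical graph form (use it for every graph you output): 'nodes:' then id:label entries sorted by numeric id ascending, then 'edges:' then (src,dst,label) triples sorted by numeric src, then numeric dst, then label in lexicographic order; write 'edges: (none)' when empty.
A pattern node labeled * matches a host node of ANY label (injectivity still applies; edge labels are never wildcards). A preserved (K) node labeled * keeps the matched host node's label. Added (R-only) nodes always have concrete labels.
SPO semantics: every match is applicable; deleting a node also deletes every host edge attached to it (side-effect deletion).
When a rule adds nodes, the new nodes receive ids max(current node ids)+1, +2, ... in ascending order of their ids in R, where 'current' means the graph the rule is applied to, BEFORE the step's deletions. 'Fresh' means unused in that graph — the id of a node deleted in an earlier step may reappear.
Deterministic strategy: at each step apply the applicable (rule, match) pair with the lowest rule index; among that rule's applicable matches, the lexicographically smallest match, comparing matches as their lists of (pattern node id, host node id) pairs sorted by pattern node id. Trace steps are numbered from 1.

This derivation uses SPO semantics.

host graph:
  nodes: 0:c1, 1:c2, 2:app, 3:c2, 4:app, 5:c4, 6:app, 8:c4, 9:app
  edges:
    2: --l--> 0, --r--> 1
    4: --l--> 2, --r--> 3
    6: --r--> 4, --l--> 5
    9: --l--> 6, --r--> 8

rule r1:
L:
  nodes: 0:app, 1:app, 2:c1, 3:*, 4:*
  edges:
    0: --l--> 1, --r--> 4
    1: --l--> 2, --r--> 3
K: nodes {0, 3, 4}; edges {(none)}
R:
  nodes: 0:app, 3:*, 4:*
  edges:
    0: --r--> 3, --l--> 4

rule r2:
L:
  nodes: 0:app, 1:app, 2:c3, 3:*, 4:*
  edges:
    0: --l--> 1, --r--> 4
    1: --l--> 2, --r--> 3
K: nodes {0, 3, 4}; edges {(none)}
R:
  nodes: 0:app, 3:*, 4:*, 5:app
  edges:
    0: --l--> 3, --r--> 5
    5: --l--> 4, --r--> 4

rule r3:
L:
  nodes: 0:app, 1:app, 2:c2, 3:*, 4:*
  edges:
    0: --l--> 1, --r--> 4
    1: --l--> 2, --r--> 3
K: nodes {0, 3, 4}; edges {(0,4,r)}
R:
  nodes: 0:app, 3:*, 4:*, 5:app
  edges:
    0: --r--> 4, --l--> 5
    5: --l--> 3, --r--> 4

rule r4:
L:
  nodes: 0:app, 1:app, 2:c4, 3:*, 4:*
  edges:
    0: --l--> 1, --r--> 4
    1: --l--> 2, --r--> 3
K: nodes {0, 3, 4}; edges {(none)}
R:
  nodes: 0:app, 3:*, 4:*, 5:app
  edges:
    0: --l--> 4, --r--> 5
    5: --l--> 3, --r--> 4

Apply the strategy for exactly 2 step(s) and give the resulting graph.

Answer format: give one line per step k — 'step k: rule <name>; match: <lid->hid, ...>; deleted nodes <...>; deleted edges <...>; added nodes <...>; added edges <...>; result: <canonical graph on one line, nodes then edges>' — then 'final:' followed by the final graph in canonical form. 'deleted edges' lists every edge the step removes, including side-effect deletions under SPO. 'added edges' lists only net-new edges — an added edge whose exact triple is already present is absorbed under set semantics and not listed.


step 1: rule r1; match: 0->4, 1->2, 2->0, 3->1, 4->3; deleted nodes 0, 2; deleted edges (2,0,l); (2,1,r); (4,2,l); (4,3,r); added nodes (none); added edges (4,1,r); (4,3,l); result: nodes: 1:c2, 3:c2, 4:app, 5:c4, 6:app, 8:c4, 9:app edges: (4,1,r); (4,3,l); (6,4,r); (6,5,l); (9,6,l); (9,8,r)
step 2: rule r4; match: 0->9, 1->6, 2->5, 3->4, 4->8; deleted nodes 5, 6; deleted edges (6,4,r); (6,5,l); (9,6,l); (9,8,r); added nodes 10; added edges (9,8,l); (9,10,r); (10,4,l); (10,8,r); result: nodes: 1:c2, 3:c2, 4:app, 8:c4, 9:app, 10:app edges: (4,1,r); (4,3,l); (9,8,l); (9,10,r); (10,4,l); (10,8,r)
final:
nodes: 1:c2, 3:c2, 4:app, 8:c4, 9:app, 10:app
edges: (4,1,r); (4,3,l); (9,8,l); (9,10,r); (10,4,l); (10,8,r)


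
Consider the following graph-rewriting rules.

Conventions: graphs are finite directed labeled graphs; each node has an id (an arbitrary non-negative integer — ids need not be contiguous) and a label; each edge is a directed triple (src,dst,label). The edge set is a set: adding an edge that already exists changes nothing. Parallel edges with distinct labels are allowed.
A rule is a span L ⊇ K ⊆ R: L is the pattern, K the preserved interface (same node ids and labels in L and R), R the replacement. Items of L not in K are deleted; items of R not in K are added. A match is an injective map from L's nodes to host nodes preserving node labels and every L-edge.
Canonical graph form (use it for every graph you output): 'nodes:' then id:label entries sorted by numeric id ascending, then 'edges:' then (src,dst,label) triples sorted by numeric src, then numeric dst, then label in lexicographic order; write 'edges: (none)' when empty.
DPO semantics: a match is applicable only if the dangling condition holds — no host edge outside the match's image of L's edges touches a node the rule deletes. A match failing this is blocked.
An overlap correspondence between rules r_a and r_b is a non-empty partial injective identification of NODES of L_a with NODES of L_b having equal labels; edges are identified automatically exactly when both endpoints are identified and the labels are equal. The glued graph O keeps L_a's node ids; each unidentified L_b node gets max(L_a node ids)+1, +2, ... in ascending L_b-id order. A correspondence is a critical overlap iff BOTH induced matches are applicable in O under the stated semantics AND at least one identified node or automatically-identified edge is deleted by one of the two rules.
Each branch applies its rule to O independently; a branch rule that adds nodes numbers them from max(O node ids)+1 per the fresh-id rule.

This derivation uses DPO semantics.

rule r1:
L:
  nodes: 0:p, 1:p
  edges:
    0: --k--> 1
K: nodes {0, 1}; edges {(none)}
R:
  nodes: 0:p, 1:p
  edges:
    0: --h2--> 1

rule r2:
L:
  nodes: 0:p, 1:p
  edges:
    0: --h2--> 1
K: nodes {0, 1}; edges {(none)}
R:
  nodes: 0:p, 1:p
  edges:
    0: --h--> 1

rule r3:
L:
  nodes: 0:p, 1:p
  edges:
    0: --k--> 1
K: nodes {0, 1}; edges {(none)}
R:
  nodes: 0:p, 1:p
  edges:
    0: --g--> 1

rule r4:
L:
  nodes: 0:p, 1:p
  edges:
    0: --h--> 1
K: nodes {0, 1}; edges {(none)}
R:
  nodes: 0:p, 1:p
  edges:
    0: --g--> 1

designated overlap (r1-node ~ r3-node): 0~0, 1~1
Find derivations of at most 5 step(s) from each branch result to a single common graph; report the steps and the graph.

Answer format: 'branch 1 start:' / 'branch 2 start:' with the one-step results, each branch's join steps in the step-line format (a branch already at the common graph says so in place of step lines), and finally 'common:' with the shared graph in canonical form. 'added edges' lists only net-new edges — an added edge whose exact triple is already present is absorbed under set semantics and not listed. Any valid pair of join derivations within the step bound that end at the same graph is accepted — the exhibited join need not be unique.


branch 1 start:
nodes: 0:p, 1:p
edges: (0,1,h2)
branch 2 start:
nodes: 0:p, 1:p
edges: (0,1,g)
branch 1 step 1: rule r2; match: 0->0, 1->1; deleted nodes (none); deleted edges (0,1,h2); added nodes (none); added edges (0,1,h); result: nodes: 0:p, 1:p edges: (0,1,h)
branch 1 step 2: rule r4; match: 0->0, 1->1; deleted nodes (none); deleted edges (0,1,h); added nodes (none); added edges (0,1,g); result: nodes: 0:p, 1:p edges: (0,1,g)
branch 2: already at the common graph (0 steps)
common:
nodes: 0:p, 1:p
edges: (0,1,g)


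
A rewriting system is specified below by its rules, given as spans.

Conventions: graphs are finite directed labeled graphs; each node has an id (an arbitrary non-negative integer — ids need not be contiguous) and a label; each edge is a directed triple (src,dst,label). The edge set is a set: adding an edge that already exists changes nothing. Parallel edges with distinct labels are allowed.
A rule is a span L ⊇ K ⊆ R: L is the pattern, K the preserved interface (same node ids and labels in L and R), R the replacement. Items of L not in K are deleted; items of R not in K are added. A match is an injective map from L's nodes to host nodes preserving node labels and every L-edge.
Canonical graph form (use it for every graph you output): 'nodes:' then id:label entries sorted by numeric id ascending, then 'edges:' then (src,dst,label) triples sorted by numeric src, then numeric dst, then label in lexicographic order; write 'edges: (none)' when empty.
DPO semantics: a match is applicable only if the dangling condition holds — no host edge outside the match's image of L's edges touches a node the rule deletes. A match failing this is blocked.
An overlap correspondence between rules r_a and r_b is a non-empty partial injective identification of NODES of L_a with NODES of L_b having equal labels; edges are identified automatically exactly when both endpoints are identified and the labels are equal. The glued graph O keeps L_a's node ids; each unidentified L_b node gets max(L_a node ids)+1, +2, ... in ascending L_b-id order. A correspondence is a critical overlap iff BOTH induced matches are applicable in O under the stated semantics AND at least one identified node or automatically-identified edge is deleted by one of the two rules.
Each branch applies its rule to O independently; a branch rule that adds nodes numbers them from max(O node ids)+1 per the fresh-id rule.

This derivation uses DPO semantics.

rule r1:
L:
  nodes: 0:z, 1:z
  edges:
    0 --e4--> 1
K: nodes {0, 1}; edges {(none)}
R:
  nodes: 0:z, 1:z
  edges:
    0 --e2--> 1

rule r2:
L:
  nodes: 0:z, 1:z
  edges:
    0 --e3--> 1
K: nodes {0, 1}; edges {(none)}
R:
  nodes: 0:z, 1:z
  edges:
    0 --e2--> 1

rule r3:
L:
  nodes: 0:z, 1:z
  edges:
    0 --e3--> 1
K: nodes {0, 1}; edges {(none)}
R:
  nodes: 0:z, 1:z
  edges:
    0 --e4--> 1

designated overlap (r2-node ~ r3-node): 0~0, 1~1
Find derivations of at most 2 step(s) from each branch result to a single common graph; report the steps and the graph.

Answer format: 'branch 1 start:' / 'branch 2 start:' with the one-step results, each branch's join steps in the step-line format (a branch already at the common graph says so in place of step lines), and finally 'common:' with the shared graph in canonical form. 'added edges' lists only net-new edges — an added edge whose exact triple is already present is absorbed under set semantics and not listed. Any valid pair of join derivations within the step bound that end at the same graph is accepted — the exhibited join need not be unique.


branch 1 start:
nodes: 0:z, 1:z
edges: (0,1,e2)
branch 2 start:
nodes: 0:z, 1:z
edges: (0,1,e4)
branch 1: already at the common graph (0 steps)
branch 2 step 1: rule r1; match: 0->0, 1->1; deleted nodes (none); deleted edges (0,1,e4); added nodes (none); added edges (0,1,e2); result: nodes: 0:z, 1:z edges: (0,1,e2)
common:
nodes: 0:z, 1:z
edges: (0,1,e2)


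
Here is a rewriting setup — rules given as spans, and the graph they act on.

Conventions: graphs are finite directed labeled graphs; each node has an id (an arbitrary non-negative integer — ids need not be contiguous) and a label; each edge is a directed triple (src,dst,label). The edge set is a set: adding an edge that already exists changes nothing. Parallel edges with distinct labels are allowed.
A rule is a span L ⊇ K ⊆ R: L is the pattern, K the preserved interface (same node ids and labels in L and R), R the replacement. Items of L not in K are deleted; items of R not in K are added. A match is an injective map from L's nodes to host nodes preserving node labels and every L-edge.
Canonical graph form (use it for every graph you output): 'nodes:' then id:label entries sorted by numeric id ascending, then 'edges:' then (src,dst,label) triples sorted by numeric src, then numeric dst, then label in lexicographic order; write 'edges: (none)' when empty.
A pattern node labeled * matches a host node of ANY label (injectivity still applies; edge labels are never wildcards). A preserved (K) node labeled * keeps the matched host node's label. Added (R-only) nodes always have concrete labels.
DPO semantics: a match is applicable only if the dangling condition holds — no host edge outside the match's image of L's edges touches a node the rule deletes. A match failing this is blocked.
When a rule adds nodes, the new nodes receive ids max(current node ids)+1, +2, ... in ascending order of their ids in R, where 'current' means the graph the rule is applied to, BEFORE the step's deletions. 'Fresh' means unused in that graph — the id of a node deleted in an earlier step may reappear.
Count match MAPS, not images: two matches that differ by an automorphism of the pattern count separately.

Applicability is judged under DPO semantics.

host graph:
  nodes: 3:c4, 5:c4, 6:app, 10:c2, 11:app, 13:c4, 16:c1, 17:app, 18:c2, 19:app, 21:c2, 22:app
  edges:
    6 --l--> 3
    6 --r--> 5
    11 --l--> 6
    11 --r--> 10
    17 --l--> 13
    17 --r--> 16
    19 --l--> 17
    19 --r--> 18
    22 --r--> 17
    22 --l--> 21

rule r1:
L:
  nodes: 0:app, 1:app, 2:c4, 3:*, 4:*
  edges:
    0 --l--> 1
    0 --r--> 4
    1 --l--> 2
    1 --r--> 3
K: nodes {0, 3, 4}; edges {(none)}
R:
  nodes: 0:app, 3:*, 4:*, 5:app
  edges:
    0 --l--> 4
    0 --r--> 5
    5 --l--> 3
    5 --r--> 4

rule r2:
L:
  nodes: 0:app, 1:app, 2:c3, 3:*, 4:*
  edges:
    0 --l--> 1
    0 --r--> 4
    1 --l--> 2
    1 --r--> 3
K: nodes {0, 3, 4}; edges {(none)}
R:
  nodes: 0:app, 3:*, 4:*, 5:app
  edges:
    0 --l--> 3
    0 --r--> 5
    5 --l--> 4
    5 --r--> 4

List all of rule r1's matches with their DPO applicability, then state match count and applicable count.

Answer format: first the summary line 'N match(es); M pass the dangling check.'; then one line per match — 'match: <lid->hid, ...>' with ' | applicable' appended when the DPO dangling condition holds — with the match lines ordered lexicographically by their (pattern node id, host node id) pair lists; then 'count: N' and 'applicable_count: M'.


2 match(es); 1 pass the dangling check.
match: 0->11, 1->6, 2->3, 3->5, 4->10 | applicable
match: 0->19, 1->17, 2->13, 3->16, 4->18
count: 2
applicable_count: 1


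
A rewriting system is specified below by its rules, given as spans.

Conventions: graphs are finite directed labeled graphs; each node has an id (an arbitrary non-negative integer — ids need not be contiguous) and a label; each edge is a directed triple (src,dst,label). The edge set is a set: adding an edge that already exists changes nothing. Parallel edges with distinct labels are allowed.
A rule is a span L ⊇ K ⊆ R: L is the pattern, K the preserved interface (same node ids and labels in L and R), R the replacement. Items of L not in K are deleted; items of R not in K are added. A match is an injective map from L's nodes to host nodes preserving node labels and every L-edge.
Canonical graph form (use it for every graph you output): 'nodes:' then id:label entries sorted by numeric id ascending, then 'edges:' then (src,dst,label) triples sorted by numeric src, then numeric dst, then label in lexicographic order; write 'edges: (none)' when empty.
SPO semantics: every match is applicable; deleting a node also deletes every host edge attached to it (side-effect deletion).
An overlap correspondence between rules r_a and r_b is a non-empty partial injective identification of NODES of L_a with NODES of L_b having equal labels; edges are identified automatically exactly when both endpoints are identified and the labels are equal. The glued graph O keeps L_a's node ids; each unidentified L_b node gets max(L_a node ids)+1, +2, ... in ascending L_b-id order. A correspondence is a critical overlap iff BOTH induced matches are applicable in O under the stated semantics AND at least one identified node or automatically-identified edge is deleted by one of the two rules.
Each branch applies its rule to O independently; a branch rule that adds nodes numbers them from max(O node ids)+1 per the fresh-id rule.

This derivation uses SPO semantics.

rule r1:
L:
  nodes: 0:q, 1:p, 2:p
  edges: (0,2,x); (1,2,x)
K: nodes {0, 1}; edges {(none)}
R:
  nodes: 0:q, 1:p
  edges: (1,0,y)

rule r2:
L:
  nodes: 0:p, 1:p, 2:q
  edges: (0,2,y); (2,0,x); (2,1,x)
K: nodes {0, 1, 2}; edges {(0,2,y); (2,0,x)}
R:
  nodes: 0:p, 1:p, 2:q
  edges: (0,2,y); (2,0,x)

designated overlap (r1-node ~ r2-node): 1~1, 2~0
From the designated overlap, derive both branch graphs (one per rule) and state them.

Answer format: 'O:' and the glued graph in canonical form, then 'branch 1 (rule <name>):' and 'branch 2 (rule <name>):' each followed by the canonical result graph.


O:
nodes: 0:q, 1:p, 2:p, 3:q
edges: (0,2,x); (1,2,x); (2,3,y); (3,1,x); (3,2,x)
branch 1 (rule r1):
nodes: 0:q, 1:p, 3:q
edges: (1,0,y); (3,1,x)
branch 2 (rule r2):
nodes: 0:q, 1:p, 2:p, 3:q
edges: (0,2,x); (1,2,x); (2,3,y); (3,2,x)


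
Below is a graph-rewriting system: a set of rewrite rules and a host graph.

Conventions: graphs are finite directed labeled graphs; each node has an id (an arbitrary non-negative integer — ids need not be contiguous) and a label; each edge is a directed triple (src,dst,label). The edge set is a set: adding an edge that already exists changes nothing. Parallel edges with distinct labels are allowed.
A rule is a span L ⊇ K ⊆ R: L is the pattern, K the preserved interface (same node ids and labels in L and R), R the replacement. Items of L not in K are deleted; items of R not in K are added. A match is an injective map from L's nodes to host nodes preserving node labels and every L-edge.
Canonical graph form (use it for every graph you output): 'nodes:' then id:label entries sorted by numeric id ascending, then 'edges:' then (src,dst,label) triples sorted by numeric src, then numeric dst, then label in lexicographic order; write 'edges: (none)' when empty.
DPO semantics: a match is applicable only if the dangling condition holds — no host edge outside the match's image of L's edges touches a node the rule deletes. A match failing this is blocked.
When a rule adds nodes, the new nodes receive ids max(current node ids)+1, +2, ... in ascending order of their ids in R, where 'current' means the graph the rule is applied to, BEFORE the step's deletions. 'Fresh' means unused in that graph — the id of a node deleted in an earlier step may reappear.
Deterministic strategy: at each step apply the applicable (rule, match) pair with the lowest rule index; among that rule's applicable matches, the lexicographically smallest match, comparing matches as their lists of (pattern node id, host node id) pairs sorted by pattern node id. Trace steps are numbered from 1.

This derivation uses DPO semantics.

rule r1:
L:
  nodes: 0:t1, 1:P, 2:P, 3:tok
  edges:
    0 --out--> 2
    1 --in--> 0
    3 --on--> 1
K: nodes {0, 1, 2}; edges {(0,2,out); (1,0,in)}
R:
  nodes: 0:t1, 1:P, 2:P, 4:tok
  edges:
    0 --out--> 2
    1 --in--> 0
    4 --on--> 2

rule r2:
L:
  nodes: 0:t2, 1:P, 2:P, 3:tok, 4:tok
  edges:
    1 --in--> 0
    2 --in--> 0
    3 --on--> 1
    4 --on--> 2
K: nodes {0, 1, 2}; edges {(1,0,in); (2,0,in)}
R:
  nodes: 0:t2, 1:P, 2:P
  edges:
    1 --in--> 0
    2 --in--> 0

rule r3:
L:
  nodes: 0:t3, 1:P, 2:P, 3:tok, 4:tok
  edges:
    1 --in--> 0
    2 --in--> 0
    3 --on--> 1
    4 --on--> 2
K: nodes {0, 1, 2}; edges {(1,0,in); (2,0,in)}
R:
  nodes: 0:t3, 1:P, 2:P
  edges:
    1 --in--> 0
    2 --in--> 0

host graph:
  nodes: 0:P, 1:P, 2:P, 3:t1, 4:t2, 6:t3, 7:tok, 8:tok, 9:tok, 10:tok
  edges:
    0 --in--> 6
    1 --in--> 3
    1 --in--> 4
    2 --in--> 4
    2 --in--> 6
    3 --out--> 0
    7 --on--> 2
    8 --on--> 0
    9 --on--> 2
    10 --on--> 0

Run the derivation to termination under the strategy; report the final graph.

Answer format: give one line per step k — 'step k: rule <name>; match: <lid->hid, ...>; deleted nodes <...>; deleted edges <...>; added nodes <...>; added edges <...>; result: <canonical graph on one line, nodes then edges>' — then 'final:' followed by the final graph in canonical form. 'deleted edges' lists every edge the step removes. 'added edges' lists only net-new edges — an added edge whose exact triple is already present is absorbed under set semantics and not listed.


step 1: rule r3; match: 0->6, 1->0, 2->2, 3->8, 4->7; deleted nodes 7, 8; deleted edges (7,2,on); (8,0,on); added nodes (none); added edges (none); result: nodes: 0:P, 1:P, 2:P, 3:t1, 4:t2, 6:t3, 9:tok, 10:tok edges: (0,6,in); (1,3,in); (1,4,in); (2,4,in); (2,6,in); (3,0,out); (9,2,on); (10,0,on)
step 2: rule r3; match: 0->6, 1->0, 2->2, 3->10, 4->9; deleted nodes 9, 10; deleted edges (9,2,on); (10,0,on); added nodes (none); added edges (none); result: nodes: 0:P, 1:P, 2:P, 3:t1, 4:t2, 6:t3 edges: (0,6,in); (1,3,in); (1,4,in); (2,4,in); (2,6,in); (3,0,out)
final:
nodes: 0:P, 1:P, 2:P, 3:t1, 4:t2, 6:t3
edges: (0,6,in); (1,3,in); (1,4,in); (2,4,in); (2,6,in); (3,0,out)


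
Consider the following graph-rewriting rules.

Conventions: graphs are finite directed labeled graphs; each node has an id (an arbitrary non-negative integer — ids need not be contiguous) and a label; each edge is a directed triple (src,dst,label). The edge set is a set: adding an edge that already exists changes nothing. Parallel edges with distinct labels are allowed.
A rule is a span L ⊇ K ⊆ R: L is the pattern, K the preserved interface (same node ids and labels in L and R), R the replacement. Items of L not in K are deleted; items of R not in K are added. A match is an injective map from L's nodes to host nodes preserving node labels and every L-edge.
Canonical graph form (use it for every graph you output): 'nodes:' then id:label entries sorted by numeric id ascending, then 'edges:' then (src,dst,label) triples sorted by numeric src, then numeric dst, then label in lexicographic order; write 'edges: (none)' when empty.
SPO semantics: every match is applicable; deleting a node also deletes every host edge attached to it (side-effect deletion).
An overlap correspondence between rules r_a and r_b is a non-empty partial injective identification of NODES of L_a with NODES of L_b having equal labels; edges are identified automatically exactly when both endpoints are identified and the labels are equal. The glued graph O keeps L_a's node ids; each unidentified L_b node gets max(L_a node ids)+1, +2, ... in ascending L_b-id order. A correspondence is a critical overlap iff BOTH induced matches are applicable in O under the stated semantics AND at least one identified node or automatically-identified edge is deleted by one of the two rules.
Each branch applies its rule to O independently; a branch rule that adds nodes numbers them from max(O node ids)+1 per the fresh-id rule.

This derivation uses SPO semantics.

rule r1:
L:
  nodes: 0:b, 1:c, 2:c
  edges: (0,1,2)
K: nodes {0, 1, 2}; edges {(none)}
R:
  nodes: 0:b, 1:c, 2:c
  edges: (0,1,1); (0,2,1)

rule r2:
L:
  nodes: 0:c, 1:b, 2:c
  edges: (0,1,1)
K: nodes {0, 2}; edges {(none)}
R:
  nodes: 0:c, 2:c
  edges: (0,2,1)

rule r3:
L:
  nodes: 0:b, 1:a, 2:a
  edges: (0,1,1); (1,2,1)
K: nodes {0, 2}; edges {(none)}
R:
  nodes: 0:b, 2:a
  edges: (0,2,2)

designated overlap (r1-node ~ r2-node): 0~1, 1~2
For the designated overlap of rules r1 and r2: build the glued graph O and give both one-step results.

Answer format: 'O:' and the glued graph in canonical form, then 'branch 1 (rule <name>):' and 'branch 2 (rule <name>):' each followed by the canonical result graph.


O:
nodes: 0:b, 1:c, 2:c, 3:c
edges: (0,1,2); (3,0,1)
branch 1 (rule r1):
nodes: 0:b, 1:c, 2:c, 3:c
edges: (0,1,1); (0,2,1); (3,0,1)
branch 2 (rule r2):
nodes: 1:c, 2:c, 3:c
edges: (3,1,1)


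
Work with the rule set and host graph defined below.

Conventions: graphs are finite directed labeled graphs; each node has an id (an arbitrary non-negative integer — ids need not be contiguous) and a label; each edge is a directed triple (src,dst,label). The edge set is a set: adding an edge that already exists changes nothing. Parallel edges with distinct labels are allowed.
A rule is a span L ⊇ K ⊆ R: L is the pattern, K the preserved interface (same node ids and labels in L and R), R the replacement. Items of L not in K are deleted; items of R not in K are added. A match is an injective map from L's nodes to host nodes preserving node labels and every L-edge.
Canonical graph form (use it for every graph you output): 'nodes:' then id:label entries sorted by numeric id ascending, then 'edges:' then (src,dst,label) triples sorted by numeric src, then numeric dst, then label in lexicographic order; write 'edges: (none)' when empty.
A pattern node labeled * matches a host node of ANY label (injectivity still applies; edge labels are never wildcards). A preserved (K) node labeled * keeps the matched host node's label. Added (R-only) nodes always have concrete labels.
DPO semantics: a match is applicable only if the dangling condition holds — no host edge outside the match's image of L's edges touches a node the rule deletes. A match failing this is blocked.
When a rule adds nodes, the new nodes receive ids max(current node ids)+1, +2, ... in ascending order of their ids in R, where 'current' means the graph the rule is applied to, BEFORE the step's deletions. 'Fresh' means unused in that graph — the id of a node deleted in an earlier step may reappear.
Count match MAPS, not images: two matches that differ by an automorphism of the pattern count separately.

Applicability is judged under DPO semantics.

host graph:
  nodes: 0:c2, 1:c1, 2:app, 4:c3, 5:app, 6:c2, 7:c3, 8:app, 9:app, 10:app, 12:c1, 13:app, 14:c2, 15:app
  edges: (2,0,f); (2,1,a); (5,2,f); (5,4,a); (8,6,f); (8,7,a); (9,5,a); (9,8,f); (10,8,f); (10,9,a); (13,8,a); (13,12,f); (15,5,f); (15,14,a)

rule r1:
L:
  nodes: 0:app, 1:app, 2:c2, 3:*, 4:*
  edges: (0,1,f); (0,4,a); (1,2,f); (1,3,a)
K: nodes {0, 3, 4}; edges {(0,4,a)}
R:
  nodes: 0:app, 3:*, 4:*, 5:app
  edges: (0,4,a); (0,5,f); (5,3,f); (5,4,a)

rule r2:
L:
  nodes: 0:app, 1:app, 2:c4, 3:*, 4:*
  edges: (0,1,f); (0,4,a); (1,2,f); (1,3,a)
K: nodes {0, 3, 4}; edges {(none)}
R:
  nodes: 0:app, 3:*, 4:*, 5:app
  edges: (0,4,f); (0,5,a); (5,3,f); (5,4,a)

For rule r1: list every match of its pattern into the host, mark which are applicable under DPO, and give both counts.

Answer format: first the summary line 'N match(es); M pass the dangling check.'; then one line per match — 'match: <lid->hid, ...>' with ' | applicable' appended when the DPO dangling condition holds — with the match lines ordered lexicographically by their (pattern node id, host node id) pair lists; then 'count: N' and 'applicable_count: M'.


3 match(es); 1 pass the dangling check.
match: 0->5, 1->2, 2->0, 3->1, 4->4 | applicable
match: 0->9, 1->8, 2->6, 3->7, 4->5
match: 0->10, 1->8, 2->6, 3->7, 4->9
count: 3
applicable_count: 1
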